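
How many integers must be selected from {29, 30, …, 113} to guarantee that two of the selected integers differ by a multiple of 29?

30

Group the integers by remainder mod 29; there are 29 residue classes, each nonempty in this range.
Choosing one from each class (29 integers) avoids any shared remainder.
One more choice must repeat a class, so two differ by a multiple of 29. Hence 29 + 1 = 30.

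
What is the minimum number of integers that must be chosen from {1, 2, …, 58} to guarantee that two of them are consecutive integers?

Partition {1, …, 58} into 29 pairs: {1,2}, {3,4}, …, {57,58}.
Choosing 29 integers — say the 29 even numbers 2, 4, …, 58 — takes one from each pair and avoids the property.
Choosing 30 forces two into the same pair by pigeonhole, and those are consecutive. So 30.

30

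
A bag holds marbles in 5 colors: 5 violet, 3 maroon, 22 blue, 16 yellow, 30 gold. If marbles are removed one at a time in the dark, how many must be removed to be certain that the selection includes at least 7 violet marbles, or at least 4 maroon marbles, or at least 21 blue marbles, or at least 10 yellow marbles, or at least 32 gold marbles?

The worst case stops just short of every target: all 5 violet, 3 maroon, 20 blue, 9 yellow, all 30 gold — 5 + 3 + 20 + 9 + 30 = 67 marbles.
One more marble must push some color to its target, so 67 + 1 = 68.

68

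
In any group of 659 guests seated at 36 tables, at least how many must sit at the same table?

19

The 659 guests fall into 36 tables.
If each of the 36 tables held at most 18, the total would be at most 36 × 18 = 648 < 659, a contradiction.
So at least one holds ⌈659/36⌉ = 19.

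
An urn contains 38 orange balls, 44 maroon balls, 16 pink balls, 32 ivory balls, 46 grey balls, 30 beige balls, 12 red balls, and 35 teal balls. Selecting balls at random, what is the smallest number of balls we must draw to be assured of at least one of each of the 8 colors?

242

The hardest color to obtain is red: we could draw every other ball first — 253 − 12 = 241 balls — without a single red one.
The next draw must be red, so 241 + 1 = 242.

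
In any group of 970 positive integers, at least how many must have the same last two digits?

10

There are 100 possible two-digit endings, which serve as the pigeonholes.
If each of the 100 possible two-digit endings held at most 9, the total would be at most 100 × 9 = 900 < 970, a contradiction.
So at least one holds ⌈970/100⌉ = 10.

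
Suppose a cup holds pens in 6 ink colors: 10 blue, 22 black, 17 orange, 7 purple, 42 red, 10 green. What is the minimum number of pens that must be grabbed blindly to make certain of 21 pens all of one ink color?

85

In the worst case we take at most 20 of each ink color, but all 10 blue, all 17 orange, all 7 purple, and all 10 green (fewer than 20), giving 10 + 20 + 17 + 7 + 20 + 10 = 84.
One more pen then forces some ink color to 21, so 84 + 1 = 85.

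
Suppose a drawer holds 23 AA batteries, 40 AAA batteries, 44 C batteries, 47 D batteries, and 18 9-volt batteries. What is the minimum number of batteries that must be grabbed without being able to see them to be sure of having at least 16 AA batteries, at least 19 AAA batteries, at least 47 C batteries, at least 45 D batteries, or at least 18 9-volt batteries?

Each of the 5 types has its own threshold; avoid all of them simultaneously.
The worst case stops just short of every target: 15 AA, 18 AAA, all 44 C, 44 D, 17 9-volt — 15 + 18 + 44 + 44 + 17 = 138 batteries.
One more battery must push some type to its target, so 138 + 1 = 139.

139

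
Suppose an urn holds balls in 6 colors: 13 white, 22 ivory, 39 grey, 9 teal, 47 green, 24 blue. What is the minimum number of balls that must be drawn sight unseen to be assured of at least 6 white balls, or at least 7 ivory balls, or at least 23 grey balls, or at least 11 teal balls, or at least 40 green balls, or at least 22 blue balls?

103

Each of the 6 colors has its own threshold; avoid all of them simultaneously.
The worst case stops just short of every target: 5 white, 6 ivory, 22 grey, all 9 teal, 39 green, 21 blue — 5 + 6 + 22 + 9 + 39 + 21 = 102 balls.
One more ball must push some color to its target, so 102 + 1 = 103.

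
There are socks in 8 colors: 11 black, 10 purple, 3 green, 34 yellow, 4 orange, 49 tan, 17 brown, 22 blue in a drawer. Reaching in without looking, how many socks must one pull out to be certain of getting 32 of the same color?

In the worst case we take at most 31 of each color, but all 11 black, all 10 purple, all 3 green, all 4 orange, all 17 brown, and all 22 blue (fewer than 31), giving 11 + 10 + 3 + 31 + 4 + 31 + 17 + 22 = 129.
One more sock then forces some color to 32, so 129 + 1 = 130.

130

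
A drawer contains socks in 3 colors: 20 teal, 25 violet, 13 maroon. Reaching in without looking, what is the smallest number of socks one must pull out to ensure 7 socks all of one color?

19

The worst case takes 6 socks of each color without reaching 7 of any: 3 × 6 = 18.
The next sock must bring some color to 7, so 18 + 1 = 19.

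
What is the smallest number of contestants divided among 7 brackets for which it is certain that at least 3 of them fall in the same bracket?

There are 7 brackets acting as pigeonholes.
With 7 × 2 = 14 contestants we could place exactly 2 in each, with no class reaching 3.
One more forces some class to hold 3, so 14 + 1 = 15.

15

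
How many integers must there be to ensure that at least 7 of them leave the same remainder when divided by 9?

55

There are 9 residue classes modulo 9 acting as pigeonholes.
With 9 × 6 = 54 integers we could place exactly 6 in each, with no class reaching 7.
One more forces some class to hold 7, so 54 + 1 = 55.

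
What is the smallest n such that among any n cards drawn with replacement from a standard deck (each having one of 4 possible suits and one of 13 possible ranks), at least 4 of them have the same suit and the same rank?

157

There are 4 × 13 = 52 (suit, rank) combinations acting as pigeonholes.
With 52 × 3 = 156 cards drawn with replacement from a standard deck we could place exactly 3 in each, with no (suit, rank) pair reaching 4.
One more forces some (suit, rank) pair to hold 4, so 156 + 1 = 157.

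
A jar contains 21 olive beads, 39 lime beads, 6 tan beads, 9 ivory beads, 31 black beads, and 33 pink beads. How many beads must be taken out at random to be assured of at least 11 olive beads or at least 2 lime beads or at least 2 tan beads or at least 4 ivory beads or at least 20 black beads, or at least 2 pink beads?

The worst case stops just short of every target: 10 olive, 1 lime, 1 tan, 3 ivory, 19 black, 1 pink — 10 + 1 + 1 + 3 + 19 + 1 = 35 beads.
One more bead must push some color to its target, so 35 + 1 = 36.

36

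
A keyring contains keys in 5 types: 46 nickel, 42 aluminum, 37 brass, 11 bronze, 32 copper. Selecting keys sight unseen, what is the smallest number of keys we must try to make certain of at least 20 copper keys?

156

To avoid copper keys as long as possible, exhaust the other 4 types first.
The worst case draws every non-copper key first: 46 + 42 + 37 + 11 = 136.
The next 20 draws are then forced to be copper, giving 136 + 20 = 156.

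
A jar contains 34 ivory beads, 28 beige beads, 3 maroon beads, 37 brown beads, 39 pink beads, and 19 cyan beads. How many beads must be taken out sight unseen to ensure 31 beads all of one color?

In the worst case we take at most 30 of each color, but all 28 beige, all 3 maroon, and all 19 cyan (fewer than 30), giving 30 + 28 + 3 + 30 + 30 + 19 = 140.
One more bead then forces some color to 31, so 140 + 1 = 141.

141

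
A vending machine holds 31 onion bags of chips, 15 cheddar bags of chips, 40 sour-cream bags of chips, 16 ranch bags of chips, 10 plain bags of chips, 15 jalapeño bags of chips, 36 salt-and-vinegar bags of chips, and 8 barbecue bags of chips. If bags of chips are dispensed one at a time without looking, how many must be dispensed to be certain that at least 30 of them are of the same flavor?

152

Treat the 8 flavors as pigeonholes.
In the worst case we take at most 29 of each flavor, but all 15 cheddar, all 16 ranch, all 10 plain, all 15 jalapeño, and all 8 barbecue (fewer than 29), giving 29 + 15 + 29 + 16 + 10 + 15 + 29 + 8 = 151.
One more bag of chips then forces some flavor to 30, so 151 + 1 = 152.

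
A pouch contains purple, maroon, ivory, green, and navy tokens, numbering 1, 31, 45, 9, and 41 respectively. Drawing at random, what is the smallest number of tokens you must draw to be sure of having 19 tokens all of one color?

Treat the 5 colors as pigeonholes.
In the worst case we take at most 18 of each color, but all 1 purple and all 9 green (fewer than 18), giving 1 + 18 + 18 + 9 + 18 = 64.
One more token then forces some color to 19, so 64 + 1 = 65.

65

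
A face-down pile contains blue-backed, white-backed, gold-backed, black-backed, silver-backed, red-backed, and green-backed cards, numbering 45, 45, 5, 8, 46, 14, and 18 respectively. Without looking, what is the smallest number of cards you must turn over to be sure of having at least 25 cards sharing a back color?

118

In the worst case we take at most 24 of each back color, but all 5 gold-backed, all 8 black-backed, all 14 red-backed, and all 18 green-backed (fewer than 24), giving 24 + 24 + 5 + 8 + 24 + 14 + 18 = 117.
One more card then forces some back color to 25, so 117 + 1 = 118.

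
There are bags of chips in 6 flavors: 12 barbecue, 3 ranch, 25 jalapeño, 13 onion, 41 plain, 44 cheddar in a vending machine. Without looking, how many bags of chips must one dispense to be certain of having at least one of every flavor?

The hardest flavor to obtain is ranch: we could draw every other bag of chips first — 138 − 3 = 135 bags of chips — without a single ranch one.
The next draw must be ranch, so 135 + 1 = 136.

136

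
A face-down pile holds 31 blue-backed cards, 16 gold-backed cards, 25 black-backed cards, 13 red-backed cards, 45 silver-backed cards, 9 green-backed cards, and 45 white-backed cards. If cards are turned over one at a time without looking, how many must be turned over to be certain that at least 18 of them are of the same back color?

In the worst case we take at most 17 of each back color, but all 16 gold-backed, all 13 red-backed, and all 9 green-backed (fewer than 17), giving 17 + 16 + 17 + 13 + 17 + 9 + 17 = 106.
One more card then forces some back color to 18, so 106 + 1 = 107.

107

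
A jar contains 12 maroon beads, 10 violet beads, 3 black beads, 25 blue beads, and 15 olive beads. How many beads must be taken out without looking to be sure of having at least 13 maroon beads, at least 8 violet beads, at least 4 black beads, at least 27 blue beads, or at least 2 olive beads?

49

The worst case stops just short of every target: 12 maroon, 7 violet, 3 black, all 25 blue, 1 olive — 12 + 7 + 3 + 25 + 1 = 48 beads.
One more bead must push some color to its target, so 48 + 1 = 49.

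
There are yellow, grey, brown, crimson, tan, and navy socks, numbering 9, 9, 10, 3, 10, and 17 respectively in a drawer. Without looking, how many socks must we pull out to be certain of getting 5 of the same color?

In the worst case we take at most 4 of each color, but all 3 crimson (fewer than 4), giving 4 + 4 + 4 + 3 + 4 + 4 = 23.
One more sock then forces some color to 5, so 23 + 1 = 24.

24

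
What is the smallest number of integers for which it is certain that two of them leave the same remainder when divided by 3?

4

There are 3 residue classes modulo 3 acting as pigeonholes.
With 3 integers we could place one in each, avoiding any repeat.
One more forces some class to hold 2, so 3 + 1 = 4.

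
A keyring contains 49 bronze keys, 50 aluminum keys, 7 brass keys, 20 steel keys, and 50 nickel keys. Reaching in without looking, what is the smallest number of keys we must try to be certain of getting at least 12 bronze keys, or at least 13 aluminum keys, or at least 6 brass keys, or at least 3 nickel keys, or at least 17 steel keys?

Each of the 5 types has its own threshold; avoid all of them simultaneously.
The worst case stops just short of every target: 11 bronze, 12 aluminum, 5 brass, 16 steel, 2 nickel — 11 + 12 + 5 + 16 + 2 = 46 keys.
One more key must push some type to its target, so 46 + 1 = 47.

47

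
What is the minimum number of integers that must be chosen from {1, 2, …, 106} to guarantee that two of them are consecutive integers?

54

Partition {1, …, 106} into 53 pairs: {1,2}, {3,4}, …, {105,106}.
Choosing 53 integers — say the 53 even numbers 2, 4, …, 106 — takes one from each pair and avoids the property.
Choosing 54 forces two into the same pair by pigeonhole, and those are consecutive. So 54.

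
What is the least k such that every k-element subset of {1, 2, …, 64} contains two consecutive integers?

Partition {1, …, 64} into 32 pairs: {1,2}, {3,4}, …, {63,64}.
Choosing 32 integers — say the 32 even numbers 2, 4, …, 64 — takes one from each pair and avoids the property.
Choosing 33 forces two into the same pair by pigeonhole, and those are consecutive. So 33.

33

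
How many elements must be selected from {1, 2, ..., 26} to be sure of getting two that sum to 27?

Partition {1, …, 26} into 13 pairs: {1,26}, {2,25}, …, {13,14}.
Choosing 13 integers — say the integers 1 through 13 — takes one from each pair and avoids the property.
Choosing 14 forces two into the same pair by pigeonhole, and those sum to 27. So 14.

14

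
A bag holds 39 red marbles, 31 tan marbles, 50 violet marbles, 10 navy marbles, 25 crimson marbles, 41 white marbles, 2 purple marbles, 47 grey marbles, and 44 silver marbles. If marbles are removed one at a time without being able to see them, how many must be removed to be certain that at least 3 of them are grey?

245

The worst case draws every non-grey marble first: 39 + 31 + 50 + 10 + 25 + 41 + 2 + 44 = 242.
The next 3 draws are then forced to be grey, giving 242 + 3 = 245.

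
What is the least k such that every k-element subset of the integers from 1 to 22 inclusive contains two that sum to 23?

Partition {1, …, 22} into 11 pairs: {1,22}, {2,21}, …, {11,12}.
Choosing 11 integers — say the integers 1 through 11 — takes one from each pair and avoids the property.
Choosing 12 forces two into the same pair by pigeonhole, and those sum to 23. So 12.

12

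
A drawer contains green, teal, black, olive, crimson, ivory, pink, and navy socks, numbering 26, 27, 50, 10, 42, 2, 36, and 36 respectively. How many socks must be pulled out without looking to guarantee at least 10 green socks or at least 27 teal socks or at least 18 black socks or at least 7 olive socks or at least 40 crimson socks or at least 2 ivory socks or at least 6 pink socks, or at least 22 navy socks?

The worst case stops just short of every target: 9 green, 26 teal, 17 black, 6 olive, 39 crimson, 1 ivory, 5 pink, 21 navy — 9 + 26 + 17 + 6 + 39 + 1 + 5 + 21 = 124 socks.
One more sock must push some color to its target, so 124 + 1 = 125.

125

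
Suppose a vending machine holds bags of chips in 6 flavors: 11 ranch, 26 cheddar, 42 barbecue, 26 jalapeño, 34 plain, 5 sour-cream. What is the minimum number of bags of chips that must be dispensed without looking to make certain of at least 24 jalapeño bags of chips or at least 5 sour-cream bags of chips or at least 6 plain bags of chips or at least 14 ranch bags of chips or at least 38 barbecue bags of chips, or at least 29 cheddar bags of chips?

The worst case stops just short of every target: all 11 ranch, all 26 cheddar, 37 barbecue, 23 jalapeño, 5 plain, 4 sour-cream — 11 + 26 + 37 + 23 + 5 + 4 = 106 bags of chips.
One more bag of chips must push some flavor to its target, so 106 + 1 = 107.

107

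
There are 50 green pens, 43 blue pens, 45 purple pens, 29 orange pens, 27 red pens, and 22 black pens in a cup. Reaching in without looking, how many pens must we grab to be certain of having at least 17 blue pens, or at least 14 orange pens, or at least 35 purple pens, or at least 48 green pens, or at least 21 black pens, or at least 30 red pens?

Each of the 6 ink colors has its own threshold; avoid all of them simultaneously.
The worst case stops just short of every target: 47 green, 16 blue, 34 purple, 13 orange, all 27 red, 20 black — 47 + 16 + 34 + 13 + 27 + 20 = 157 pens.
One more pen must push some ink color to its target, so 157 + 1 = 158.

158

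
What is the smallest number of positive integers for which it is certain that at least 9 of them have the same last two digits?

There are 100 possible two-digit endings acting as pigeonholes.
With 100 × 8 = 800 positive integers we could place exactly 8 in each, with no class reaching 9.
One more forces some class to hold 9, so 800 + 1 = 801.

801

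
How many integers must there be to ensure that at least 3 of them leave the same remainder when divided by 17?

35

There are 17 residue classes modulo 17 acting as pigeonholes.
With 17 × 2 = 34 integers we could place exactly 2 in each, with no class reaching 3.
One more forces some class to hold 3, so 34 + 1 = 35.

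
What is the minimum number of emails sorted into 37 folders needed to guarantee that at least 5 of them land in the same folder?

There are 37 folders acting as pigeonholes.
With 37 × 4 = 148 emails we could place exactly 4 in each, with no class reaching 5.
One more forces some class to hold 5, so 148 + 1 = 149.

149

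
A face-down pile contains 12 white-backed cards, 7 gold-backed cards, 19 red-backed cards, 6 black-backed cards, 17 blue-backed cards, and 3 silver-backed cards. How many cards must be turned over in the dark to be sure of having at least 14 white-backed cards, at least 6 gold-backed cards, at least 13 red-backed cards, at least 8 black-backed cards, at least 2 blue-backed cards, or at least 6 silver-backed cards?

40

Each of the 6 back colors has its own threshold; avoid all of them simultaneously.
The worst case stops just short of every target: all 12 white-backed, 5 gold-backed, 12 red-backed, all 6 black-backed, 1 blue-backed, all 3 silver-backed — 12 + 5 + 12 + 6 + 1 + 3 = 39 cards.
One more card must push some back color to its target, so 39 + 1 = 40.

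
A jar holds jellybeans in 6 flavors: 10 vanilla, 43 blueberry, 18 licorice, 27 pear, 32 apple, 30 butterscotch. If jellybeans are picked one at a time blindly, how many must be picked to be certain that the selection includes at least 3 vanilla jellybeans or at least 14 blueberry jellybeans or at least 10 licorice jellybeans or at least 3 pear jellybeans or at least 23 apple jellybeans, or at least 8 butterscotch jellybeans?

56

Each of the 6 flavors has its own threshold; avoid all of them simultaneously.
The worst case stops just short of every target: 2 vanilla, 13 blueberry, 9 licorice, 2 pear, 22 apple, 7 butterscotch — 2 + 13 + 9 + 2 + 22 + 7 = 55 jellybeans.
One more jellybean must push some flavor to its target, so 55 + 1 = 56.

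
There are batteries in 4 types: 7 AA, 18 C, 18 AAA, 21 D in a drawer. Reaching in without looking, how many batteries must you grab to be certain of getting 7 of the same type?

Treat the 4 types as pigeonholes.
The worst case takes 6 batteries of each type without reaching 7 of any: 4 × 6 = 24.
The next battery must bring some type to 7, so 24 + 1 = 25.

25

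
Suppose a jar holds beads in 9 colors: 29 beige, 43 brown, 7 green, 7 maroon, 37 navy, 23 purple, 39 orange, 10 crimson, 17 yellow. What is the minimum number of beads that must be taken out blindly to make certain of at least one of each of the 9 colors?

206

The hardest color to obtain is green: we could draw every other bead first — 212 − 7 = 205 beads — without a single green one.
The next draw must be green, so 205 + 1 = 206.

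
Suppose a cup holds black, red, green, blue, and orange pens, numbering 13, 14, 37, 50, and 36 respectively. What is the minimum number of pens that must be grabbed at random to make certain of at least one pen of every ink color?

The hardest ink color to obtain is black: we could draw every other pen first — 150 − 13 = 137 pens — without a single black one.
The next draw must be black, so 137 + 1 = 138.

138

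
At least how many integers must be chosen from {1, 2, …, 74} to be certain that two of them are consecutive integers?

Partition {1, …, 74} into 37 pairs: {1,2}, {3,4}, …, {73,74}.
Choosing 37 integers — say the 37 even numbers 2, 4, …, 74 — takes one from each pair and avoids the property.
Choosing 38 forces two into the same pair by pigeonhole, and those are consecutive. So 38.

38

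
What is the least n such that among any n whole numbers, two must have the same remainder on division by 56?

Two integers differ by a multiple of 56 exactly when they share a remainder mod 56.
There are 56 residue classes mod 56, so 56 integers can all lie in distinct classes.
One more integer must repeat a residue, giving a difference divisible by 56. So n = 56 + 1 = 57.

57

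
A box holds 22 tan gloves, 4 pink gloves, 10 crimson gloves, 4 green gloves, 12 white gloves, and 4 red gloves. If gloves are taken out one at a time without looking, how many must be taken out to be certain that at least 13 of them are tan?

The worst case draws every non-tan glove first: 4 + 10 + 4 + 12 + 4 = 34.
The next 13 draws are then forced to be tan, giving 34 + 13 = 47.

47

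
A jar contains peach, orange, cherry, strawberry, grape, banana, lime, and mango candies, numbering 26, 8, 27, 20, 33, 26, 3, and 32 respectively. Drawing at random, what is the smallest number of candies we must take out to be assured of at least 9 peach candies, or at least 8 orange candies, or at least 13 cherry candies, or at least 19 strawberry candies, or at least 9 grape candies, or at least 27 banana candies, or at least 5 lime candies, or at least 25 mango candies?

107

The worst case stops just short of every target: 8 peach, 7 orange, 12 cherry, 18 strawberry, 8 grape, 26 banana, all 3 lime, 24 mango — 8 + 7 + 12 + 18 + 8 + 26 + 3 + 24 = 106 candies.
One more candy must push some flavor to its target, so 106 + 1 = 107.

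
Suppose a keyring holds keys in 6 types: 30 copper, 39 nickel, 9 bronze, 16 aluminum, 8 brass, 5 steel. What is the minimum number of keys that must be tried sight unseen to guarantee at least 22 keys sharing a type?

Treat the 6 types as pigeonholes.
In the worst case we take at most 21 of each type, but all 9 bronze, all 16 aluminum, all 8 brass, and all 5 steel (fewer than 21), giving 21 + 21 + 9 + 16 + 8 + 5 = 80.
One more key then forces some type to 22, so 80 + 1 = 81.

81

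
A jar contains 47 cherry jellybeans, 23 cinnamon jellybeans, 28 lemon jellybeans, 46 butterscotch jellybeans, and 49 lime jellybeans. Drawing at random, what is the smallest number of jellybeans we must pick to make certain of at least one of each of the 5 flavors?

171

The hardest flavor to obtain is cinnamon: we could draw every other jellybean first — 193 − 23 = 170 jellybeans — without a single cinnamon one.
The next draw must be cinnamon, so 170 + 1 = 171.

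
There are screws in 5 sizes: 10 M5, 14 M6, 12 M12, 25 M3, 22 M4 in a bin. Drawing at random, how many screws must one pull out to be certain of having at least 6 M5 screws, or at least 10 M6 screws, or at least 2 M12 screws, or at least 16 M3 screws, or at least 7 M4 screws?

The worst case stops just short of every target: 5 M5, 9 M6, 1 M12, 15 M3, 6 M4 — 5 + 9 + 1 + 15 + 6 = 36 screws.
One more screw must push some size to its target, so 36 + 1 = 37.

37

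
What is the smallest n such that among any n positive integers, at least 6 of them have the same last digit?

51

There are 10 possible last digits acting as pigeonholes.
With 10 × 5 = 50 positive integers we could place exactly 5 in each, with no class reaching 6.
One more forces some class to hold 6, so 50 + 1 = 51.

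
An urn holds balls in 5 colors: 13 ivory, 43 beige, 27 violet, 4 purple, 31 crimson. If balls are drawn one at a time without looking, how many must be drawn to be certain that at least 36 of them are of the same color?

In the worst case we take at most 35 of each color, but all 13 ivory, all 27 violet, all 4 purple, and all 31 crimson (fewer than 35), giving 13 + 35 + 27 + 4 + 31 = 110.
One more ball then forces some color to 36, so 110 + 1 = 111.

111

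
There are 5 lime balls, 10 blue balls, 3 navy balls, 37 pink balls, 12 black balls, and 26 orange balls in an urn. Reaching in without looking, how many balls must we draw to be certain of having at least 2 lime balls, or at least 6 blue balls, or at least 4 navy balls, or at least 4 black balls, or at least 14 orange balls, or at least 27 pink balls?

The worst case stops just short of every target: 1 lime, 5 blue, 3 navy, 26 pink, 3 black, 13 orange — 1 + 5 + 3 + 26 + 3 + 13 = 51 balls.
One more ball must push some color to its target, so 51 + 1 = 52.

52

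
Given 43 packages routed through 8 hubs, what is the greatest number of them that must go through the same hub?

The 43 packages fall into 8 hubs.
If each of the 8 hubs held at most 5, the total would be at most 8 × 5 = 40 < 43, a contradiction.
So at least one holds ⌈43/8⌉ = 6.

6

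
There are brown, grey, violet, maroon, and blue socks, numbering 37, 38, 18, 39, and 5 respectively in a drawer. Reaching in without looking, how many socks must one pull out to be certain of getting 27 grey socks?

126

The worst case draws every non-grey sock first: 37 + 18 + 39 + 5 = 99.
The next 27 draws are then forced to be grey, giving 99 + 27 = 126.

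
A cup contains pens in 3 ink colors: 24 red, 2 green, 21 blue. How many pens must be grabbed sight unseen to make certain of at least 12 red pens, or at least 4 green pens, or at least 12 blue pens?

25

Each of the 3 ink colors has its own threshold; avoid all of them simultaneously.
The worst case stops just short of every target: 11 red, all 2 green, 11 blue — 11 + 2 + 11 = 24 pens.
One more pen must push some ink color to its target, so 24 + 1 = 25.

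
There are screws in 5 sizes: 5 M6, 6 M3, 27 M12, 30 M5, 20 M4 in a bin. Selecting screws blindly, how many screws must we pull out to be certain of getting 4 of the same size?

16

The worst case takes 3 screws of each size without reaching 4 of any: 5 × 3 = 15.
The next screw must bring some size to 4, so 15 + 1 = 16.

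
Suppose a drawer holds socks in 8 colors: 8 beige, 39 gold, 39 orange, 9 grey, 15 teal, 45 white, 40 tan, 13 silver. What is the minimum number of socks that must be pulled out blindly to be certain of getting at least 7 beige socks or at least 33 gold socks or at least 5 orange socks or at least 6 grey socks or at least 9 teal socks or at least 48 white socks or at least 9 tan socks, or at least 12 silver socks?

The worst case stops just short of every target: 6 beige, 32 gold, 4 orange, 5 grey, 8 teal, all 45 white, 8 tan, 11 silver — 6 + 32 + 4 + 5 + 8 + 45 + 8 + 11 = 119 socks.
One more sock must push some color to its target, so 119 + 1 = 120.

120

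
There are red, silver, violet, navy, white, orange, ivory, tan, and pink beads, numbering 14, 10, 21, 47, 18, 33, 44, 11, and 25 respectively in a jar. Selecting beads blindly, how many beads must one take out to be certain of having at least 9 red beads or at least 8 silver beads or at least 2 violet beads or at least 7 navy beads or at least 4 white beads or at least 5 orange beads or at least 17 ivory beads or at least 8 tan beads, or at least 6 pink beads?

58

The worst case stops just short of every target: 8 red, 7 silver, 1 violet, 6 navy, 3 white, 4 orange, 16 ivory, 7 tan, 5 pink — 8 + 7 + 1 + 6 + 3 + 4 + 16 + 7 + 5 = 57 beads.
One more bead must push some color to its target, so 57 + 1 = 58.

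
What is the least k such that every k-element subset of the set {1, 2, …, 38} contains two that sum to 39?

20

Partition {1, …, 38} into 19 pairs: {1,38}, {2,37}, …, {19,20}.
Choosing 19 integers — say the integers 1 through 19 — takes one from each pair and avoids the property.
Choosing 20 forces two into the same pair by pigeonhole, and those sum to 39. So 20.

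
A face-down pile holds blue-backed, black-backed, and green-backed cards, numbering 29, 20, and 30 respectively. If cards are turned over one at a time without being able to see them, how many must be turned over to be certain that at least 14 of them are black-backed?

73

The worst case draws every non-black-backed card first: 29 + 30 = 59.
The next 14 draws are then forced to be black-backed, giving 59 + 14 = 73.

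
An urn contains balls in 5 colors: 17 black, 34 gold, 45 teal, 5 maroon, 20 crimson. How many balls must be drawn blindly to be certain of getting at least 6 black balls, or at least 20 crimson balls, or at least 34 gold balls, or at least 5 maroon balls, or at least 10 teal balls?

Each of the 5 colors has its own threshold; avoid all of them simultaneously.
The worst case stops just short of every target: 5 black, 33 gold, 9 teal, 4 maroon, 19 crimson — 5 + 33 + 9 + 4 + 19 = 70 balls.
One more ball must push some color to its target, so 70 + 1 = 71.

71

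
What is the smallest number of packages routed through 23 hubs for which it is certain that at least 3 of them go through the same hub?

There are 23 hubs acting as pigeonholes.
With 23 × 2 = 46 packages we could place exactly 2 in each, with no class reaching 3.
One more forces some class to hold 3, so 46 + 1 = 47.

47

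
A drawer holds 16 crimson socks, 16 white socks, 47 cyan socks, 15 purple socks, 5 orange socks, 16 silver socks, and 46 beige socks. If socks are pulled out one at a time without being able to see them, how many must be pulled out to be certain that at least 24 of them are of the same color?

In the worst case we take at most 23 of each color, but all 16 crimson, all 16 white, all 15 purple, all 5 orange, and all 16 silver (fewer than 23), giving 16 + 16 + 23 + 15 + 5 + 16 + 23 = 114.
One more sock then forces some color to 24, so 114 + 1 = 115.

115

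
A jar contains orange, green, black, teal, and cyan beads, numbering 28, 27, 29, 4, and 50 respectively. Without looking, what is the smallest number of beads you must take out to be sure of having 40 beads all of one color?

128

Treat the 5 colors as pigeonholes.
In the worst case we take at most 39 of each color, but all 28 orange, all 27 green, all 29 black, and all 4 teal (fewer than 39), giving 28 + 27 + 29 + 4 + 39 = 127.
One more bead then forces some color to 40, so 127 + 1 = 128.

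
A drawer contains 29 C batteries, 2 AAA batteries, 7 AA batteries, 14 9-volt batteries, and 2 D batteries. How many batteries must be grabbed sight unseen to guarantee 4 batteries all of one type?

Treat the 5 types as pigeonholes.
In the worst case we take at most 3 of each type, but all 2 AAA and all 2 D (fewer than 3), giving 3 + 2 + 3 + 3 + 2 = 13.
One more battery then forces some type to 4, so 13 + 1 = 14.

14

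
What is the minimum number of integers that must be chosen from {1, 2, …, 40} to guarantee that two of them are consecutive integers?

21

Partition {1, …, 40} into 20 pairs: {1,2}, {3,4}, …, {39,40}.
Choosing 20 integers — say the 20 even numbers 2, 4, …, 40 — takes one from each pair and avoids the property.
Choosing 21 forces two into the same pair by pigeonhole, and those are consecutive. So 21.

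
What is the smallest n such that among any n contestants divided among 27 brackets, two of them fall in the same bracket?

28

There are 27 brackets acting as pigeonholes.
With 27 contestants we could place one in each, avoiding any repeat.
One more forces some class to hold 2, so 27 + 1 = 28.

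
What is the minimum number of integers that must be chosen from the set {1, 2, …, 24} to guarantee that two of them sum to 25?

13

Partition {1, …, 24} into 12 pairs: {1,24}, {2,23}, …, {12,13}.
Choosing 12 integers — say the integers 1 through 12 — takes one from each pair and avoids the property.
Choosing 13 forces two into the same pair by pigeonhole, and those sum to 25. So 13.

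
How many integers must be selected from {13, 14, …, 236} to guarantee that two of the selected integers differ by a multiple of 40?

41

Group the integers by remainder mod 40; there are 40 residue classes, each nonempty in this range.
Choosing one from each class (40 integers) avoids any shared remainder.
One more choice must repeat a class, so two differ by a multiple of 40. Hence 40 + 1 = 41.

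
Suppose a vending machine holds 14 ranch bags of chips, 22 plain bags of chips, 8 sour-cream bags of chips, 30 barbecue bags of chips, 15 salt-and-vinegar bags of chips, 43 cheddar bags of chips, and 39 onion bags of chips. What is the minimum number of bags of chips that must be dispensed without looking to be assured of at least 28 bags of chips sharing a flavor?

141

In the worst case we take at most 27 of each flavor, but all 14 ranch, all 22 plain, all 8 sour-cream, and all 15 salt-and-vinegar (fewer than 27), giving 14 + 22 + 8 + 27 + 15 + 27 + 27 = 140.
One more bag of chips then forces some flavor to 28, so 140 + 1 = 141.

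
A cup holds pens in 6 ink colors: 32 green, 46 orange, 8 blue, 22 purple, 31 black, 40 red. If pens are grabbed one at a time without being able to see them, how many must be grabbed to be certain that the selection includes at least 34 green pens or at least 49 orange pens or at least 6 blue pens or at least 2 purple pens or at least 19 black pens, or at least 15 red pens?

117

The worst case stops just short of every target: all 32 green, all 46 orange, 5 blue, 1 purple, 18 black, 14 red — 32 + 46 + 5 + 1 + 18 + 14 = 116 pens.
One more pen must push some ink color to its target, so 116 + 1 = 117.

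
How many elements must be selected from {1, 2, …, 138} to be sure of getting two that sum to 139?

Partition {1, …, 138} into 69 pairs: {1,138}, {2,137}, …, {69,70}.
Choosing 69 integers — say the integers 1 through 69 — takes one from each pair and avoids the property.
Choosing 70 forces two into the same pair by pigeonhole, and those sum to 139. So 70.

70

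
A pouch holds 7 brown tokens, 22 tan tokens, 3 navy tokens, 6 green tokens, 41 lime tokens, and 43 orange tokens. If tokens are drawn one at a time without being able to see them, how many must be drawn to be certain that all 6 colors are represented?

120

The hardest color to obtain is navy: we could draw every other token first — 122 − 3 = 119 tokens — without a single navy one.
The next draw must be navy, so 119 + 1 = 120.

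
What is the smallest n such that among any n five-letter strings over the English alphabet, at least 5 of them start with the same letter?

105

There are 26 possible first letters acting as pigeonholes.
With 26 × 4 = 104 five-letter strings over the English alphabet we could place exactly 4 in each, with no class reaching 5.
One more forces some class to hold 5, so 104 + 1 = 105.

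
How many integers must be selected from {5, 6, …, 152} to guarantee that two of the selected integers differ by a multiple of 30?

31

Group the integers by remainder mod 30; there are 30 residue classes, each nonempty in this range.
Choosing one from each class (30 integers) avoids any shared remainder.
One more choice must repeat a class, so two differ by a multiple of 30. Hence 30 + 1 = 31.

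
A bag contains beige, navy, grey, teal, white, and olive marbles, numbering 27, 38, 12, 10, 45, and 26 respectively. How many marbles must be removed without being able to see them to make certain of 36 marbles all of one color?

146

In the worst case we take at most 35 of each color, but all 27 beige, all 12 grey, all 10 teal, and all 26 olive (fewer than 35), giving 27 + 35 + 12 + 10 + 35 + 26 = 145.
One more marble then forces some color to 36, so 145 + 1 = 146.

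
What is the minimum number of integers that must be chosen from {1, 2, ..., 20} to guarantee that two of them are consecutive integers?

11

Partition {1, …, 20} into 10 pairs: {1,2}, {3,4}, …, {19,20}.
Choosing 10 integers — say the 10 even numbers 2, 4, …, 20 — takes one from each pair and avoids the property.
Choosing 11 forces two into the same pair by pigeonhole, and those are consecutive. So 11.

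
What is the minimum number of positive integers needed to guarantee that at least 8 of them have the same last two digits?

There are 100 possible two-digit endings acting as pigeonholes.
With 100 × 7 = 700 positive integers we could place exactly 7 in each, with no class reaching 8.
One more forces some class to hold 8, so 700 + 1 = 701.

701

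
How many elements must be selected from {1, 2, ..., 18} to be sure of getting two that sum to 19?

Partition {1, …, 18} into 9 pairs: {1,18}, {2,17}, …, {9,10}.
Choosing 9 integers — say the integers 1 through 9 — takes one from each pair and avoids the property.
Choosing 10 forces two into the same pair by pigeonhole, and those sum to 19. So 10.

10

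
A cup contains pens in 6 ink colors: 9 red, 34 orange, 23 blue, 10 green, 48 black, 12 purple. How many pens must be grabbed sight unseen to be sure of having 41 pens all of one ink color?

129

Treat the 6 ink colors as pigeonholes.
In the worst case we take at most 40 of each ink color, but all 9 red, all 34 orange, all 23 blue, all 10 green, and all 12 purple (fewer than 40), giving 9 + 34 + 23 + 10 + 40 + 12 = 128.
One more pen then forces some ink color to 41, so 128 + 1 = 129.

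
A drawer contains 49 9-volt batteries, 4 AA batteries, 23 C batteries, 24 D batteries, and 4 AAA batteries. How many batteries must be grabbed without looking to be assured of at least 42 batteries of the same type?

97

In the worst case we take at most 41 of each type, but all 4 AA, all 23 C, all 24 D, and all 4 AAA (fewer than 41), giving 41 + 4 + 23 + 24 + 4 = 96.
One more battery then forces some type to 42, so 96 + 1 = 97.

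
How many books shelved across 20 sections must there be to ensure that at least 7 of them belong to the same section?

There are 20 sections acting as pigeonholes.
With 20 × 6 = 120 books we could place exactly 6 in each, with no class reaching 7.
One more forces some class to hold 7, so 120 + 1 = 121.

121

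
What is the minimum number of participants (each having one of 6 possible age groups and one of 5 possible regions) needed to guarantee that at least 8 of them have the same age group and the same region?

There are 6 × 5 = 30 (age group, region) combinations acting as pigeonholes.
With 30 × 7 = 210 participants we could place exactly 7 in each, with no (age group, region) pair reaching 8.
One more forces some (age group, region) pair to hold 8, so 210 + 1 = 211.

211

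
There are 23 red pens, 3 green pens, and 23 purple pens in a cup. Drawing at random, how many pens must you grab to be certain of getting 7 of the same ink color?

In the worst case we take at most 6 of each ink color, but all 3 green (fewer than 6), giving 6 + 3 + 6 = 15.
One more pen then forces some ink color to 7, so 15 + 1 = 16.

16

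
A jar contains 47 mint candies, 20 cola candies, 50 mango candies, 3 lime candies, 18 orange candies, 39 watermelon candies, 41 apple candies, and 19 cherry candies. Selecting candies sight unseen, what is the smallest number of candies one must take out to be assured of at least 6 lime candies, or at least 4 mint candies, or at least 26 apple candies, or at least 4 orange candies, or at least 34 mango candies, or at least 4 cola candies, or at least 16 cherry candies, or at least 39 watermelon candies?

124

The worst case stops just short of every target: 3 mint, 3 cola, 33 mango, all 3 lime, 3 orange, 38 watermelon, 25 apple, 15 cherry — 3 + 3 + 33 + 3 + 3 + 38 + 25 + 15 = 123 candies.
One more candy must push some flavor to its target, so 123 + 1 = 124.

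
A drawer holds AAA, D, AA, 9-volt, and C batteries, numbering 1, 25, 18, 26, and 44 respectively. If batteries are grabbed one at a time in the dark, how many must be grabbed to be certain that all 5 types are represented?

The hardest type to obtain is AAA: we could draw every other battery first — 114 − 1 = 113 batteries — without a single AAA one.
The next draw must be AAA, so 113 + 1 = 114.

114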